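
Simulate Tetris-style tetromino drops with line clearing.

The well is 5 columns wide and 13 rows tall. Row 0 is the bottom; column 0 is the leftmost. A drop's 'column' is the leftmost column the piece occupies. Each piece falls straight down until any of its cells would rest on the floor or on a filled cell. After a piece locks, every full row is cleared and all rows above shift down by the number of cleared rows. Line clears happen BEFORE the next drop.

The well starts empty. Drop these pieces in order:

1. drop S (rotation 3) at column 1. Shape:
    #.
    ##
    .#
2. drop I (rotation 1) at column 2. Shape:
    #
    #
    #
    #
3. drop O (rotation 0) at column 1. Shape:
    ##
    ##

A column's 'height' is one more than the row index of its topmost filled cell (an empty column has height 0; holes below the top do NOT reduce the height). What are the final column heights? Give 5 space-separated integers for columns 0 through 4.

Answer: 0 8 8 0 0

Derivation:
Drop 1: S rot3 at col 1 lands with bottom-row=0; cleared 0 line(s) (total 0); column heights now [0 3 2 0 0], max=3
Drop 2: I rot1 at col 2 lands with bottom-row=2; cleared 0 line(s) (total 0); column heights now [0 3 6 0 0], max=6
Drop 3: O rot0 at col 1 lands with bottom-row=6; cleared 0 line(s) (total 0); column heights now [0 8 8 0 0], max=8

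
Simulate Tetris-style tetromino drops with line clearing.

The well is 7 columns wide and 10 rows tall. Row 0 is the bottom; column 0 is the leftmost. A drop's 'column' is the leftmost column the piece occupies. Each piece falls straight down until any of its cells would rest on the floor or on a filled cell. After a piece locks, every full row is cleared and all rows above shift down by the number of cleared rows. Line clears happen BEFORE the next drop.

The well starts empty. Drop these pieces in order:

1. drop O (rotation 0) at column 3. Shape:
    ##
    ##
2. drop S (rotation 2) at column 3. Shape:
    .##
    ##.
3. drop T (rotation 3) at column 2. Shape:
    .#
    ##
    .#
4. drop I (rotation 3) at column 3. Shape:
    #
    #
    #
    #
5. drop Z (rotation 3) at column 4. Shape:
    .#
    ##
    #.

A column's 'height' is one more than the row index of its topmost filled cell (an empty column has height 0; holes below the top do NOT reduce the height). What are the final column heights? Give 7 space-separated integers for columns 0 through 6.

Drop 1: O rot0 at col 3 lands with bottom-row=0; cleared 0 line(s) (total 0); column heights now [0 0 0 2 2 0 0], max=2
Drop 2: S rot2 at col 3 lands with bottom-row=2; cleared 0 line(s) (total 0); column heights now [0 0 0 3 4 4 0], max=4
Drop 3: T rot3 at col 2 lands with bottom-row=3; cleared 0 line(s) (total 0); column heights now [0 0 5 6 4 4 0], max=6
Drop 4: I rot3 at col 3 lands with bottom-row=6; cleared 0 line(s) (total 0); column heights now [0 0 5 10 4 4 0], max=10
Drop 5: Z rot3 at col 4 lands with bottom-row=4; cleared 0 line(s) (total 0); column heights now [0 0 5 10 6 7 0], max=10

Answer: 0 0 5 10 6 7 0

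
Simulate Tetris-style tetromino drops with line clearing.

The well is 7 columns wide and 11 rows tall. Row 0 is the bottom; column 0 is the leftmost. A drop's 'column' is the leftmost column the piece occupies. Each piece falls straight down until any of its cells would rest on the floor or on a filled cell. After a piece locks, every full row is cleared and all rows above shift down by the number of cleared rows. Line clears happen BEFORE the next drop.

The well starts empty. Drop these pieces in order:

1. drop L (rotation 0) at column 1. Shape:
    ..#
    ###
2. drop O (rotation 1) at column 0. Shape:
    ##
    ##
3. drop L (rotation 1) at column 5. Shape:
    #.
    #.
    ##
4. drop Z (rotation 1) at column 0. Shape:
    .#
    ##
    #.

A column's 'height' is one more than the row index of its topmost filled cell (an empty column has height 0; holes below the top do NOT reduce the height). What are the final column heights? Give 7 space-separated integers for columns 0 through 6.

Answer: 5 6 1 2 0 3 1

Derivation:
Drop 1: L rot0 at col 1 lands with bottom-row=0; cleared 0 line(s) (total 0); column heights now [0 1 1 2 0 0 0], max=2
Drop 2: O rot1 at col 0 lands with bottom-row=1; cleared 0 line(s) (total 0); column heights now [3 3 1 2 0 0 0], max=3
Drop 3: L rot1 at col 5 lands with bottom-row=0; cleared 0 line(s) (total 0); column heights now [3 3 1 2 0 3 1], max=3
Drop 4: Z rot1 at col 0 lands with bottom-row=3; cleared 0 line(s) (total 0); column heights now [5 6 1 2 0 3 1], max=6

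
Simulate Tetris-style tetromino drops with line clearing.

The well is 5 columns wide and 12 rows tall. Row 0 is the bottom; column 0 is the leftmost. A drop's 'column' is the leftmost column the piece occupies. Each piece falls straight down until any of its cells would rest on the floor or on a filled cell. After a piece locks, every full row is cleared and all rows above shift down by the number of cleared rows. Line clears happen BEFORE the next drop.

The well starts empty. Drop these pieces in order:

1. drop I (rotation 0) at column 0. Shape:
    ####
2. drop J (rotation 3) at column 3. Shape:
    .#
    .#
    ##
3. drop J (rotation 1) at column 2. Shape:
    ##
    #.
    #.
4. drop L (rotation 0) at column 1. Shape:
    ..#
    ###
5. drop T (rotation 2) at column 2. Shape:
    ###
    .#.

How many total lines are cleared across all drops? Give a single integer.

Drop 1: I rot0 at col 0 lands with bottom-row=0; cleared 0 line(s) (total 0); column heights now [1 1 1 1 0], max=1
Drop 2: J rot3 at col 3 lands with bottom-row=1; cleared 0 line(s) (total 0); column heights now [1 1 1 2 4], max=4
Drop 3: J rot1 at col 2 lands with bottom-row=1; cleared 0 line(s) (total 0); column heights now [1 1 4 4 4], max=4
Drop 4: L rot0 at col 1 lands with bottom-row=4; cleared 0 line(s) (total 0); column heights now [1 5 5 6 4], max=6
Drop 5: T rot2 at col 2 lands with bottom-row=6; cleared 0 line(s) (total 0); column heights now [1 5 8 8 8], max=8

Answer: 0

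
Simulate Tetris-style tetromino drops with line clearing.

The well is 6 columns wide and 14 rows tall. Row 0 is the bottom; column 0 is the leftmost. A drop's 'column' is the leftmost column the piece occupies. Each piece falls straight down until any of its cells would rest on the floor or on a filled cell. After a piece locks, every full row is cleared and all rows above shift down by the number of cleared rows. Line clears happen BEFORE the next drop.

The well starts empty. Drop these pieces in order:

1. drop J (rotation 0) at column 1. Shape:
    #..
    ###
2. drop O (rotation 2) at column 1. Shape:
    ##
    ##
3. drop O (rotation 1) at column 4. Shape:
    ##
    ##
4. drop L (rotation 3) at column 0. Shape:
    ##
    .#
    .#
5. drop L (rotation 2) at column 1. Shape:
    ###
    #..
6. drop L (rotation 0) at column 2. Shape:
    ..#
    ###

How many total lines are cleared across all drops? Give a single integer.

Drop 1: J rot0 at col 1 lands with bottom-row=0; cleared 0 line(s) (total 0); column heights now [0 2 1 1 0 0], max=2
Drop 2: O rot2 at col 1 lands with bottom-row=2; cleared 0 line(s) (total 0); column heights now [0 4 4 1 0 0], max=4
Drop 3: O rot1 at col 4 lands with bottom-row=0; cleared 0 line(s) (total 0); column heights now [0 4 4 1 2 2], max=4
Drop 4: L rot3 at col 0 lands with bottom-row=4; cleared 0 line(s) (total 0); column heights now [7 7 4 1 2 2], max=7
Drop 5: L rot2 at col 1 lands with bottom-row=7; cleared 0 line(s) (total 0); column heights now [7 9 9 9 2 2], max=9
Drop 6: L rot0 at col 2 lands with bottom-row=9; cleared 0 line(s) (total 0); column heights now [7 9 10 10 11 2], max=11

Answer: 0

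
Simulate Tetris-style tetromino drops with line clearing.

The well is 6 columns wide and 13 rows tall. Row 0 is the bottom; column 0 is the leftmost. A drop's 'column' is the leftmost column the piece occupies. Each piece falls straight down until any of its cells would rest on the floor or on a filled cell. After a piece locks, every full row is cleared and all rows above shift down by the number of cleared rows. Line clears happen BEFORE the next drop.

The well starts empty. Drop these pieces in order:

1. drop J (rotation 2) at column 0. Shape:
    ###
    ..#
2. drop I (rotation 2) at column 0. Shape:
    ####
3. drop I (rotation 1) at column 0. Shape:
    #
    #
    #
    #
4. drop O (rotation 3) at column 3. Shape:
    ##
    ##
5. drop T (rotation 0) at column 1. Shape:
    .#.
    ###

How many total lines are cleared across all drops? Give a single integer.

Answer: 0

Derivation:
Drop 1: J rot2 at col 0 lands with bottom-row=0; cleared 0 line(s) (total 0); column heights now [2 2 2 0 0 0], max=2
Drop 2: I rot2 at col 0 lands with bottom-row=2; cleared 0 line(s) (total 0); column heights now [3 3 3 3 0 0], max=3
Drop 3: I rot1 at col 0 lands with bottom-row=3; cleared 0 line(s) (total 0); column heights now [7 3 3 3 0 0], max=7
Drop 4: O rot3 at col 3 lands with bottom-row=3; cleared 0 line(s) (total 0); column heights now [7 3 3 5 5 0], max=7
Drop 5: T rot0 at col 1 lands with bottom-row=5; cleared 0 line(s) (total 0); column heights now [7 6 7 6 5 0], max=7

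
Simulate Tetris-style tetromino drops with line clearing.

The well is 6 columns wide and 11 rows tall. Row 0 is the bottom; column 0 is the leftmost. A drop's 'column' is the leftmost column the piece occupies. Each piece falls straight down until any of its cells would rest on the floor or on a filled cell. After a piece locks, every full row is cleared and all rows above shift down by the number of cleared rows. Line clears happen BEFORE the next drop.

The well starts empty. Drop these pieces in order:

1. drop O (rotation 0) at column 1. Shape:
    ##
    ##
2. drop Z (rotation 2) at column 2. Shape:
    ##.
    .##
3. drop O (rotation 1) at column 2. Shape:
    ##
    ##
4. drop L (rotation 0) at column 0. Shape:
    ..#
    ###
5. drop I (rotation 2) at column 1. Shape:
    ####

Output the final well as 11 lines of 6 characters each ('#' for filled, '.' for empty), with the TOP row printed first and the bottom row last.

Answer: ......
......
......
.####.
..#...
###...
..##..
..##..
..##..
.####.
.##...

Derivation:
Drop 1: O rot0 at col 1 lands with bottom-row=0; cleared 0 line(s) (total 0); column heights now [0 2 2 0 0 0], max=2
Drop 2: Z rot2 at col 2 lands with bottom-row=1; cleared 0 line(s) (total 0); column heights now [0 2 3 3 2 0], max=3
Drop 3: O rot1 at col 2 lands with bottom-row=3; cleared 0 line(s) (total 0); column heights now [0 2 5 5 2 0], max=5
Drop 4: L rot0 at col 0 lands with bottom-row=5; cleared 0 line(s) (total 0); column heights now [6 6 7 5 2 0], max=7
Drop 5: I rot2 at col 1 lands with bottom-row=7; cleared 0 line(s) (total 0); column heights now [6 8 8 8 8 0], max=8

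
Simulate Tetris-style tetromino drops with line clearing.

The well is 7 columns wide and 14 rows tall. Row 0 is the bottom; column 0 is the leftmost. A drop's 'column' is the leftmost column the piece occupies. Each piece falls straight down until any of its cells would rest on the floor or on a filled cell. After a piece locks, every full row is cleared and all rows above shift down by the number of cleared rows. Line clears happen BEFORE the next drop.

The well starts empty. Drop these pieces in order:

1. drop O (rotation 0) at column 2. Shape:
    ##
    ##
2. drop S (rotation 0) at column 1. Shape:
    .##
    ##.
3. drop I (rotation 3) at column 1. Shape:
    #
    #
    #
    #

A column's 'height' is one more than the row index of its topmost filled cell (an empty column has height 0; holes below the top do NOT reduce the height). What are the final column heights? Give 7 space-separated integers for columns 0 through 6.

Drop 1: O rot0 at col 2 lands with bottom-row=0; cleared 0 line(s) (total 0); column heights now [0 0 2 2 0 0 0], max=2
Drop 2: S rot0 at col 1 lands with bottom-row=2; cleared 0 line(s) (total 0); column heights now [0 3 4 4 0 0 0], max=4
Drop 3: I rot3 at col 1 lands with bottom-row=3; cleared 0 line(s) (total 0); column heights now [0 7 4 4 0 0 0], max=7

Answer: 0 7 4 4 0 0 0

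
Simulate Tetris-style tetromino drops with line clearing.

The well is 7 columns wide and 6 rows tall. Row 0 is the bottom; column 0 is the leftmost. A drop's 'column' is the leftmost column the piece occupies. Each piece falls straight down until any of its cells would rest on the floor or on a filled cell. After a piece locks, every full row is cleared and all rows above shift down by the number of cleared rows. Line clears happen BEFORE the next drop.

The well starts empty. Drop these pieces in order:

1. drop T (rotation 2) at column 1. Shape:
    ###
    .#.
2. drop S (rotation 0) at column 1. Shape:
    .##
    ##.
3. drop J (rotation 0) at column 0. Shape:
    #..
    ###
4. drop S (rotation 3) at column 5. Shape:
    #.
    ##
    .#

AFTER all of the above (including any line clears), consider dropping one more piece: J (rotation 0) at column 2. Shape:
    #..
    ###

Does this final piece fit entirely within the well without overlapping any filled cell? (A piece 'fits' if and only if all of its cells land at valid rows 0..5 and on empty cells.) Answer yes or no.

Answer: no

Derivation:
Drop 1: T rot2 at col 1 lands with bottom-row=0; cleared 0 line(s) (total 0); column heights now [0 2 2 2 0 0 0], max=2
Drop 2: S rot0 at col 1 lands with bottom-row=2; cleared 0 line(s) (total 0); column heights now [0 3 4 4 0 0 0], max=4
Drop 3: J rot0 at col 0 lands with bottom-row=4; cleared 0 line(s) (total 0); column heights now [6 5 5 4 0 0 0], max=6
Drop 4: S rot3 at col 5 lands with bottom-row=0; cleared 0 line(s) (total 0); column heights now [6 5 5 4 0 3 2], max=6
Test piece J rot0 at col 2 (width 3): heights before test = [6 5 5 4 0 3 2]; fits = False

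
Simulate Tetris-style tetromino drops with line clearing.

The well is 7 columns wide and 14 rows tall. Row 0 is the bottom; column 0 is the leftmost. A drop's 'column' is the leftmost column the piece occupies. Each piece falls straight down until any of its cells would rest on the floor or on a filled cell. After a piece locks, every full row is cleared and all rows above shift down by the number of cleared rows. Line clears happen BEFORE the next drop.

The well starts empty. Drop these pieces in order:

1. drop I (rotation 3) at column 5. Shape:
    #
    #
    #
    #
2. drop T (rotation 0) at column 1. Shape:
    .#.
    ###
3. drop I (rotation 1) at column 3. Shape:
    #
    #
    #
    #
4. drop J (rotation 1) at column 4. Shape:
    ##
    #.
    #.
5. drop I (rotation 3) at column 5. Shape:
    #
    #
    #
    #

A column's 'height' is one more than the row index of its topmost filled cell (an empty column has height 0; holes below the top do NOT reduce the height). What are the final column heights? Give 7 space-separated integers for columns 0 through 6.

Drop 1: I rot3 at col 5 lands with bottom-row=0; cleared 0 line(s) (total 0); column heights now [0 0 0 0 0 4 0], max=4
Drop 2: T rot0 at col 1 lands with bottom-row=0; cleared 0 line(s) (total 0); column heights now [0 1 2 1 0 4 0], max=4
Drop 3: I rot1 at col 3 lands with bottom-row=1; cleared 0 line(s) (total 0); column heights now [0 1 2 5 0 4 0], max=5
Drop 4: J rot1 at col 4 lands with bottom-row=2; cleared 0 line(s) (total 0); column heights now [0 1 2 5 5 5 0], max=5
Drop 5: I rot3 at col 5 lands with bottom-row=5; cleared 0 line(s) (total 0); column heights now [0 1 2 5 5 9 0], max=9

Answer: 0 1 2 5 5 9 0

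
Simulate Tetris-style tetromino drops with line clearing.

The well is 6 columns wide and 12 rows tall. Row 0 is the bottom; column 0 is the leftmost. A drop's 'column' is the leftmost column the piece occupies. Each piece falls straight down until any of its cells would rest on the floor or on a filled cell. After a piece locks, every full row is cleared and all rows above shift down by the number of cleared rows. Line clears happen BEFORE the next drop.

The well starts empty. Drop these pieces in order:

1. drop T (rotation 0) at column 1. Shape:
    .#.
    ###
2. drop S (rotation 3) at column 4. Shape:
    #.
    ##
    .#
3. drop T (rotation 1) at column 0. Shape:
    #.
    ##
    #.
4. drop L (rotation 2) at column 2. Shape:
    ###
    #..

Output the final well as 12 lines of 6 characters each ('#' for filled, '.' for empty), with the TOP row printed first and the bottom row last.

Drop 1: T rot0 at col 1 lands with bottom-row=0; cleared 0 line(s) (total 0); column heights now [0 1 2 1 0 0], max=2
Drop 2: S rot3 at col 4 lands with bottom-row=0; cleared 0 line(s) (total 0); column heights now [0 1 2 1 3 2], max=3
Drop 3: T rot1 at col 0 lands with bottom-row=0; cleared 0 line(s) (total 0); column heights now [3 2 2 1 3 2], max=3
Drop 4: L rot2 at col 2 lands with bottom-row=2; cleared 0 line(s) (total 0); column heights now [3 2 4 4 4 2], max=4

Answer: ......
......
......
......
......
......
......
......
..###.
#.#.#.
###.##
####.#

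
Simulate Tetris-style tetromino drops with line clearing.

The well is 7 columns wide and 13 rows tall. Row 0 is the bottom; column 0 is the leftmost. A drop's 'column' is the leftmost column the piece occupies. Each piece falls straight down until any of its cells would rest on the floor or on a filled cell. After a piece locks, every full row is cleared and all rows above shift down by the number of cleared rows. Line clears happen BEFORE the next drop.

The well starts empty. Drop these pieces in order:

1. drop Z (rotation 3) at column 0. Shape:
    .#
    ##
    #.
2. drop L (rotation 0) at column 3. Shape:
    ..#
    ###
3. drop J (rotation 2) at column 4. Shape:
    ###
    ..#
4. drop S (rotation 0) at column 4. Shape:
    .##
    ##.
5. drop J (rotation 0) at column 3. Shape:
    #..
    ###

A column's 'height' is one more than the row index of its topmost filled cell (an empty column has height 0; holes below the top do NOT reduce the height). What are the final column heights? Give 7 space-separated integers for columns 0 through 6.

Drop 1: Z rot3 at col 0 lands with bottom-row=0; cleared 0 line(s) (total 0); column heights now [2 3 0 0 0 0 0], max=3
Drop 2: L rot0 at col 3 lands with bottom-row=0; cleared 0 line(s) (total 0); column heights now [2 3 0 1 1 2 0], max=3
Drop 3: J rot2 at col 4 lands with bottom-row=1; cleared 0 line(s) (total 0); column heights now [2 3 0 1 3 3 3], max=3
Drop 4: S rot0 at col 4 lands with bottom-row=3; cleared 0 line(s) (total 0); column heights now [2 3 0 1 4 5 5], max=5
Drop 5: J rot0 at col 3 lands with bottom-row=5; cleared 0 line(s) (total 0); column heights now [2 3 0 7 6 6 5], max=7

Answer: 2 3 0 7 6 6 5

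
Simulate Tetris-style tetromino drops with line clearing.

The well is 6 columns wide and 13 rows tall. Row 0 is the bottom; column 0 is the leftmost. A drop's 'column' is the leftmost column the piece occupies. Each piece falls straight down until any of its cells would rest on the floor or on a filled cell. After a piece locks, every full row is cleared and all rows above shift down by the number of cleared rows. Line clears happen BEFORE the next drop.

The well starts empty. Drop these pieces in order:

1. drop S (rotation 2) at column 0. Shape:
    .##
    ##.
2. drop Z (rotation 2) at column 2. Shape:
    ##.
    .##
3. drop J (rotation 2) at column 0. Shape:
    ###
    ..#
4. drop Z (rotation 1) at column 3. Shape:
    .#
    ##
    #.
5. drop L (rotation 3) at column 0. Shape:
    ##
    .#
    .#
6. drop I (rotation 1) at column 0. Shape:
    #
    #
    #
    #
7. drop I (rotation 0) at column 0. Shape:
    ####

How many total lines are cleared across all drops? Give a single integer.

Answer: 0

Derivation:
Drop 1: S rot2 at col 0 lands with bottom-row=0; cleared 0 line(s) (total 0); column heights now [1 2 2 0 0 0], max=2
Drop 2: Z rot2 at col 2 lands with bottom-row=1; cleared 0 line(s) (total 0); column heights now [1 2 3 3 2 0], max=3
Drop 3: J rot2 at col 0 lands with bottom-row=3; cleared 0 line(s) (total 0); column heights now [5 5 5 3 2 0], max=5
Drop 4: Z rot1 at col 3 lands with bottom-row=3; cleared 0 line(s) (total 0); column heights now [5 5 5 5 6 0], max=6
Drop 5: L rot3 at col 0 lands with bottom-row=5; cleared 0 line(s) (total 0); column heights now [8 8 5 5 6 0], max=8
Drop 6: I rot1 at col 0 lands with bottom-row=8; cleared 0 line(s) (total 0); column heights now [12 8 5 5 6 0], max=12
Drop 7: I rot0 at col 0 lands with bottom-row=12; cleared 0 line(s) (total 0); column heights now [13 13 13 13 6 0], max=13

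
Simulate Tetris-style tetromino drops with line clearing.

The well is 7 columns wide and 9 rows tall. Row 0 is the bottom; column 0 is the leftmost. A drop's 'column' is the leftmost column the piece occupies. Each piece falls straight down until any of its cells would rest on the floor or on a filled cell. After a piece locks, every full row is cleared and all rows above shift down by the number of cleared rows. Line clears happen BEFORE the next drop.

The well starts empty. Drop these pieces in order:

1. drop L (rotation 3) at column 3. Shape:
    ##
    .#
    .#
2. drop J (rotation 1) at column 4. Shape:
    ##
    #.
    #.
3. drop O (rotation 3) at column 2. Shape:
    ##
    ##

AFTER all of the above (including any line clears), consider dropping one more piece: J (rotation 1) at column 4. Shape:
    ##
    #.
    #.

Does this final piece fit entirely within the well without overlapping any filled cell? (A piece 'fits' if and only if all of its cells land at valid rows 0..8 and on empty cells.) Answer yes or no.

Answer: yes

Derivation:
Drop 1: L rot3 at col 3 lands with bottom-row=0; cleared 0 line(s) (total 0); column heights now [0 0 0 3 3 0 0], max=3
Drop 2: J rot1 at col 4 lands with bottom-row=3; cleared 0 line(s) (total 0); column heights now [0 0 0 3 6 6 0], max=6
Drop 3: O rot3 at col 2 lands with bottom-row=3; cleared 0 line(s) (total 0); column heights now [0 0 5 5 6 6 0], max=6
Test piece J rot1 at col 4 (width 2): heights before test = [0 0 5 5 6 6 0]; fits = True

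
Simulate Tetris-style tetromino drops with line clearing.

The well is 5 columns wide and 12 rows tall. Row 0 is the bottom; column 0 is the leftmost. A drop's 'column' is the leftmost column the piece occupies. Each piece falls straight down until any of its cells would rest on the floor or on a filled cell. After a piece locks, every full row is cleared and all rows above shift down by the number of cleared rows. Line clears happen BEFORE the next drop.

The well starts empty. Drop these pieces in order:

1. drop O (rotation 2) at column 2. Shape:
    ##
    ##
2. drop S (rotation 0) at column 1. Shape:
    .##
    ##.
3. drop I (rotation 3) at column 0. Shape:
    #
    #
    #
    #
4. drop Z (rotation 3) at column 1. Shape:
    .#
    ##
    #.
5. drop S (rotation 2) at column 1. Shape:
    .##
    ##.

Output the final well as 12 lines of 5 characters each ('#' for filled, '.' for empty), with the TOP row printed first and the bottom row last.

Drop 1: O rot2 at col 2 lands with bottom-row=0; cleared 0 line(s) (total 0); column heights now [0 0 2 2 0], max=2
Drop 2: S rot0 at col 1 lands with bottom-row=2; cleared 0 line(s) (total 0); column heights now [0 3 4 4 0], max=4
Drop 3: I rot3 at col 0 lands with bottom-row=0; cleared 0 line(s) (total 0); column heights now [4 3 4 4 0], max=4
Drop 4: Z rot3 at col 1 lands with bottom-row=3; cleared 0 line(s) (total 0); column heights now [4 5 6 4 0], max=6
Drop 5: S rot2 at col 1 lands with bottom-row=6; cleared 0 line(s) (total 0); column heights now [4 7 8 8 0], max=8

Answer: .....
.....
.....
.....
..##.
.##..
..#..
.##..
####.
###..
#.##.
#.##.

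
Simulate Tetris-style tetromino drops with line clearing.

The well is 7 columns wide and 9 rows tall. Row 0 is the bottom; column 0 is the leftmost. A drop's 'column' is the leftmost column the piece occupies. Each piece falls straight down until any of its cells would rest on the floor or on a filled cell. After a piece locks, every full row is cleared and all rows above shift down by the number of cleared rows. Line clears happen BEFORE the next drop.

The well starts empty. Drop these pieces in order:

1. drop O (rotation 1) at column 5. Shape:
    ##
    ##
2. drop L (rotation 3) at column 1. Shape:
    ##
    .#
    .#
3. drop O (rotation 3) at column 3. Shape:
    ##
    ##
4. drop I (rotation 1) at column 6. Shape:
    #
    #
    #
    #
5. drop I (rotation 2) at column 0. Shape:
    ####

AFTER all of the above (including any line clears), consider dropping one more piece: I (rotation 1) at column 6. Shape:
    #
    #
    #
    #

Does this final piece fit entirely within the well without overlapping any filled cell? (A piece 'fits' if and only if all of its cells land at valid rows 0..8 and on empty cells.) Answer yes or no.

Drop 1: O rot1 at col 5 lands with bottom-row=0; cleared 0 line(s) (total 0); column heights now [0 0 0 0 0 2 2], max=2
Drop 2: L rot3 at col 1 lands with bottom-row=0; cleared 0 line(s) (total 0); column heights now [0 3 3 0 0 2 2], max=3
Drop 3: O rot3 at col 3 lands with bottom-row=0; cleared 0 line(s) (total 0); column heights now [0 3 3 2 2 2 2], max=3
Drop 4: I rot1 at col 6 lands with bottom-row=2; cleared 0 line(s) (total 0); column heights now [0 3 3 2 2 2 6], max=6
Drop 5: I rot2 at col 0 lands with bottom-row=3; cleared 0 line(s) (total 0); column heights now [4 4 4 4 2 2 6], max=6
Test piece I rot1 at col 6 (width 1): heights before test = [4 4 4 4 2 2 6]; fits = False

Answer: no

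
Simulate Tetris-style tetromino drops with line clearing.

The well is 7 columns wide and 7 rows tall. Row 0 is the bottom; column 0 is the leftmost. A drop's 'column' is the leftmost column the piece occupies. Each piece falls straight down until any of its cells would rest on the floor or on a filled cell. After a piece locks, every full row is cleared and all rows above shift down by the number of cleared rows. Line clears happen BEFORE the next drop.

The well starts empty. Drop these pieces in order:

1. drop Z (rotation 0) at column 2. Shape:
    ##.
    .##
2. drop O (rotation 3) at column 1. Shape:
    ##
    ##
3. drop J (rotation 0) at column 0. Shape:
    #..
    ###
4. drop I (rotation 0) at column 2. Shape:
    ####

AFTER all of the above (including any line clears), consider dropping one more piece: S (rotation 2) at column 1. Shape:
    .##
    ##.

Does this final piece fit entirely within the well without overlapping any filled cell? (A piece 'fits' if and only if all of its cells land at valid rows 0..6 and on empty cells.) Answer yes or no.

Drop 1: Z rot0 at col 2 lands with bottom-row=0; cleared 0 line(s) (total 0); column heights now [0 0 2 2 1 0 0], max=2
Drop 2: O rot3 at col 1 lands with bottom-row=2; cleared 0 line(s) (total 0); column heights now [0 4 4 2 1 0 0], max=4
Drop 3: J rot0 at col 0 lands with bottom-row=4; cleared 0 line(s) (total 0); column heights now [6 5 5 2 1 0 0], max=6
Drop 4: I rot0 at col 2 lands with bottom-row=5; cleared 0 line(s) (total 0); column heights now [6 5 6 6 6 6 0], max=6
Test piece S rot2 at col 1 (width 3): heights before test = [6 5 6 6 6 6 0]; fits = False

Answer: no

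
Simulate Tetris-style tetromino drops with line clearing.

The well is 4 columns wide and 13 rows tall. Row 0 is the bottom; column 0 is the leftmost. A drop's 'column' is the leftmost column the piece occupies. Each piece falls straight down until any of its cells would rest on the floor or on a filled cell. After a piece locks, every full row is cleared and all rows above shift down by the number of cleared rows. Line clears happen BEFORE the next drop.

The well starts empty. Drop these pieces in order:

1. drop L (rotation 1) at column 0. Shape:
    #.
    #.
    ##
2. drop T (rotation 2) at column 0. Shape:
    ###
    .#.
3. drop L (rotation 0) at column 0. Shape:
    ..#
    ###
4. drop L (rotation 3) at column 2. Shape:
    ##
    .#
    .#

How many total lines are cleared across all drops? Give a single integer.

Answer: 1

Derivation:
Drop 1: L rot1 at col 0 lands with bottom-row=0; cleared 0 line(s) (total 0); column heights now [3 1 0 0], max=3
Drop 2: T rot2 at col 0 lands with bottom-row=2; cleared 0 line(s) (total 0); column heights now [4 4 4 0], max=4
Drop 3: L rot0 at col 0 lands with bottom-row=4; cleared 0 line(s) (total 0); column heights now [5 5 6 0], max=6
Drop 4: L rot3 at col 2 lands with bottom-row=4; cleared 1 line(s) (total 1); column heights now [4 4 6 6], max=6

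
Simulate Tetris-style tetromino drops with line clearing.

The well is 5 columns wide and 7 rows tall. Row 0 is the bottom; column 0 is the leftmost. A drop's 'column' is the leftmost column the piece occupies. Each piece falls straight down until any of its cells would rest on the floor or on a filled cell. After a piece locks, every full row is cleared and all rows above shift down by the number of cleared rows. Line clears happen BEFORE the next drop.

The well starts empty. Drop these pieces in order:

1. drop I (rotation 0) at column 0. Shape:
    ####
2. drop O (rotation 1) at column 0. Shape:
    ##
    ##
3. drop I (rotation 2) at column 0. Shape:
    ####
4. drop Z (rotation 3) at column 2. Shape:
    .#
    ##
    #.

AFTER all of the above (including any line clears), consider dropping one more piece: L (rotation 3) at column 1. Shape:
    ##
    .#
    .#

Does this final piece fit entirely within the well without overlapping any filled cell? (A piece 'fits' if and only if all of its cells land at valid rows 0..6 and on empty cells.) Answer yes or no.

Drop 1: I rot0 at col 0 lands with bottom-row=0; cleared 0 line(s) (total 0); column heights now [1 1 1 1 0], max=1
Drop 2: O rot1 at col 0 lands with bottom-row=1; cleared 0 line(s) (total 0); column heights now [3 3 1 1 0], max=3
Drop 3: I rot2 at col 0 lands with bottom-row=3; cleared 0 line(s) (total 0); column heights now [4 4 4 4 0], max=4
Drop 4: Z rot3 at col 2 lands with bottom-row=4; cleared 0 line(s) (total 0); column heights now [4 4 6 7 0], max=7
Test piece L rot3 at col 1 (width 2): heights before test = [4 4 6 7 0]; fits = False

Answer: no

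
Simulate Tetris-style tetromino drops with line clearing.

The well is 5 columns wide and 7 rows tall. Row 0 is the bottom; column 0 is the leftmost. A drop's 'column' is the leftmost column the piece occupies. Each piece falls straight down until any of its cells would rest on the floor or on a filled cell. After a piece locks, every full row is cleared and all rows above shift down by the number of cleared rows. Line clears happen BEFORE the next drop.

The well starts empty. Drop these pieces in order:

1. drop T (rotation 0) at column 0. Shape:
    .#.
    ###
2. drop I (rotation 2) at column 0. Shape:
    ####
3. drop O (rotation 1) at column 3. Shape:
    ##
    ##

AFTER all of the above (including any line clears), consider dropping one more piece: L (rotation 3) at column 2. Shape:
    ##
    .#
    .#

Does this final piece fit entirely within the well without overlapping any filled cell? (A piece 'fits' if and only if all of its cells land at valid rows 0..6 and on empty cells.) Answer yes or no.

Answer: no

Derivation:
Drop 1: T rot0 at col 0 lands with bottom-row=0; cleared 0 line(s) (total 0); column heights now [1 2 1 0 0], max=2
Drop 2: I rot2 at col 0 lands with bottom-row=2; cleared 0 line(s) (total 0); column heights now [3 3 3 3 0], max=3
Drop 3: O rot1 at col 3 lands with bottom-row=3; cleared 0 line(s) (total 0); column heights now [3 3 3 5 5], max=5
Test piece L rot3 at col 2 (width 2): heights before test = [3 3 3 5 5]; fits = False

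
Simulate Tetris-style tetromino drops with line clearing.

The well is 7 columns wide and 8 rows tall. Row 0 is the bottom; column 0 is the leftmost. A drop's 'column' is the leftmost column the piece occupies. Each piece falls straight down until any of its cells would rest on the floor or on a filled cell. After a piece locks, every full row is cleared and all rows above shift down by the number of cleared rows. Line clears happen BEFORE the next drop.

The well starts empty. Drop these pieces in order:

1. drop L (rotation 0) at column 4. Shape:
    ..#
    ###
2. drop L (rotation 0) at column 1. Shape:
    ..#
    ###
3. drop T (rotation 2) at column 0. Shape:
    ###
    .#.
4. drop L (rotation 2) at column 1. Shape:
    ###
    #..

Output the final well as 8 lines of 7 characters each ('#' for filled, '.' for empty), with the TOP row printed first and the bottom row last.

Answer: .......
.......
.......
.###...
.#.....
###....
.#.#..#
.######

Derivation:
Drop 1: L rot0 at col 4 lands with bottom-row=0; cleared 0 line(s) (total 0); column heights now [0 0 0 0 1 1 2], max=2
Drop 2: L rot0 at col 1 lands with bottom-row=0; cleared 0 line(s) (total 0); column heights now [0 1 1 2 1 1 2], max=2
Drop 3: T rot2 at col 0 lands with bottom-row=1; cleared 0 line(s) (total 0); column heights now [3 3 3 2 1 1 2], max=3
Drop 4: L rot2 at col 1 lands with bottom-row=3; cleared 0 line(s) (total 0); column heights now [3 5 5 5 1 1 2], max=5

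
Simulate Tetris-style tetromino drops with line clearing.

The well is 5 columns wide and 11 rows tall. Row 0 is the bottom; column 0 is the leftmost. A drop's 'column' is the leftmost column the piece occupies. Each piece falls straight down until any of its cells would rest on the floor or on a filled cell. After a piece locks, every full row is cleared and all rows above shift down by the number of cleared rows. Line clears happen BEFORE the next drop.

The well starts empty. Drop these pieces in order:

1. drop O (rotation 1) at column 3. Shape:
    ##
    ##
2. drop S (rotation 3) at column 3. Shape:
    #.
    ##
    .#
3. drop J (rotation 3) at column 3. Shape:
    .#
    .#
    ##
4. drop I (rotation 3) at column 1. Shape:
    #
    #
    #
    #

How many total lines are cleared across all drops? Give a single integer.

Drop 1: O rot1 at col 3 lands with bottom-row=0; cleared 0 line(s) (total 0); column heights now [0 0 0 2 2], max=2
Drop 2: S rot3 at col 3 lands with bottom-row=2; cleared 0 line(s) (total 0); column heights now [0 0 0 5 4], max=5
Drop 3: J rot3 at col 3 lands with bottom-row=5; cleared 0 line(s) (total 0); column heights now [0 0 0 6 8], max=8
Drop 4: I rot3 at col 1 lands with bottom-row=0; cleared 0 line(s) (total 0); column heights now [0 4 0 6 8], max=8

Answer: 0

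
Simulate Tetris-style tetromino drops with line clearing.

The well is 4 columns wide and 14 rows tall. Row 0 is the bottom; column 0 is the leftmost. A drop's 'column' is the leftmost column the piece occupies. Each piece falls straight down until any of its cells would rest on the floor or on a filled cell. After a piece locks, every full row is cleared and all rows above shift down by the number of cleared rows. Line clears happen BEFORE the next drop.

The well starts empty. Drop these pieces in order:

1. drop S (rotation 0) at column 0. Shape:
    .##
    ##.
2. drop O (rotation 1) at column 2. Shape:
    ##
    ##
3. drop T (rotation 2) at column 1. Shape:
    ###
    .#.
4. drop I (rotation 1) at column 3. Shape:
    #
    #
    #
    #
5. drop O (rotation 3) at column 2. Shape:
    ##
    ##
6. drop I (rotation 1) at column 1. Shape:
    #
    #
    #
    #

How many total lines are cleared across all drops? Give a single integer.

Drop 1: S rot0 at col 0 lands with bottom-row=0; cleared 0 line(s) (total 0); column heights now [1 2 2 0], max=2
Drop 2: O rot1 at col 2 lands with bottom-row=2; cleared 0 line(s) (total 0); column heights now [1 2 4 4], max=4
Drop 3: T rot2 at col 1 lands with bottom-row=4; cleared 0 line(s) (total 0); column heights now [1 6 6 6], max=6
Drop 4: I rot1 at col 3 lands with bottom-row=6; cleared 0 line(s) (total 0); column heights now [1 6 6 10], max=10
Drop 5: O rot3 at col 2 lands with bottom-row=10; cleared 0 line(s) (total 0); column heights now [1 6 12 12], max=12
Drop 6: I rot1 at col 1 lands with bottom-row=6; cleared 0 line(s) (total 0); column heights now [1 10 12 12], max=12

Answer: 0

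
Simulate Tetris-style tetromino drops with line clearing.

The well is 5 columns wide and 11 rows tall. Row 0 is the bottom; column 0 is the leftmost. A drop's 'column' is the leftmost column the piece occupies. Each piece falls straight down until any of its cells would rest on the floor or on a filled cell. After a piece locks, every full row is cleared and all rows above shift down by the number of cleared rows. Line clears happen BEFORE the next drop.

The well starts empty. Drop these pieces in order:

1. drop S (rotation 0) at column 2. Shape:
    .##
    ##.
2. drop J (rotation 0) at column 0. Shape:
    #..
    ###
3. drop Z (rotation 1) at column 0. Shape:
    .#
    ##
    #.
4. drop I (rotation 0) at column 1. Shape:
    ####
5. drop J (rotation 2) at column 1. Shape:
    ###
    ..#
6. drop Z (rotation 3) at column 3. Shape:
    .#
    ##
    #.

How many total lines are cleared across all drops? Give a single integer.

Answer: 1

Derivation:
Drop 1: S rot0 at col 2 lands with bottom-row=0; cleared 0 line(s) (total 0); column heights now [0 0 1 2 2], max=2
Drop 2: J rot0 at col 0 lands with bottom-row=1; cleared 1 line(s) (total 1); column heights now [2 0 1 1 0], max=2
Drop 3: Z rot1 at col 0 lands with bottom-row=2; cleared 0 line(s) (total 1); column heights now [4 5 1 1 0], max=5
Drop 4: I rot0 at col 1 lands with bottom-row=5; cleared 0 line(s) (total 1); column heights now [4 6 6 6 6], max=6
Drop 5: J rot2 at col 1 lands with bottom-row=6; cleared 0 line(s) (total 1); column heights now [4 8 8 8 6], max=8
Drop 6: Z rot3 at col 3 lands with bottom-row=8; cleared 0 line(s) (total 1); column heights now [4 8 8 10 11], max=11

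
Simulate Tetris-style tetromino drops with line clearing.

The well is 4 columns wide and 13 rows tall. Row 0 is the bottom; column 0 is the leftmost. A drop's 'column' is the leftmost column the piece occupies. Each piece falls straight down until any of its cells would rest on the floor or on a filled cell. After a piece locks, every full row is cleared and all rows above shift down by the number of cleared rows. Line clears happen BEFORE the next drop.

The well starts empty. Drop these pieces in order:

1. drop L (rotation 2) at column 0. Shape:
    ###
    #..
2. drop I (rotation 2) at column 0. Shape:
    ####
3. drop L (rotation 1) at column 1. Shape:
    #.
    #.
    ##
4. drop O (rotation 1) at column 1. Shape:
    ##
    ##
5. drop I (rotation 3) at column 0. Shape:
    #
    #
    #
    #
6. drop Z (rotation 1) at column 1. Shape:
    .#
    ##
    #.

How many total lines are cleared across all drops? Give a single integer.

Drop 1: L rot2 at col 0 lands with bottom-row=0; cleared 0 line(s) (total 0); column heights now [2 2 2 0], max=2
Drop 2: I rot2 at col 0 lands with bottom-row=2; cleared 1 line(s) (total 1); column heights now [2 2 2 0], max=2
Drop 3: L rot1 at col 1 lands with bottom-row=2; cleared 0 line(s) (total 1); column heights now [2 5 3 0], max=5
Drop 4: O rot1 at col 1 lands with bottom-row=5; cleared 0 line(s) (total 1); column heights now [2 7 7 0], max=7
Drop 5: I rot3 at col 0 lands with bottom-row=2; cleared 0 line(s) (total 1); column heights now [6 7 7 0], max=7
Drop 6: Z rot1 at col 1 lands with bottom-row=7; cleared 0 line(s) (total 1); column heights now [6 9 10 0], max=10

Answer: 1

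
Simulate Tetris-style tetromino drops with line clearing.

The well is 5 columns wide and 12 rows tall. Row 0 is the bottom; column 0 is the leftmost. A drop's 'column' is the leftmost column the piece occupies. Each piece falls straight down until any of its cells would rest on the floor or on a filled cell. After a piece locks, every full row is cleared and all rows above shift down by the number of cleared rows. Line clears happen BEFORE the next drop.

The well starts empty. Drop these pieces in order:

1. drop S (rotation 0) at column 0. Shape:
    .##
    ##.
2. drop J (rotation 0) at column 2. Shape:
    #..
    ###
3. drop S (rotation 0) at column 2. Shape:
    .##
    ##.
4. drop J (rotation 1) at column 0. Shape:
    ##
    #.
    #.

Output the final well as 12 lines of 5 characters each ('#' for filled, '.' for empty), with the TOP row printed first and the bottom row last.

Drop 1: S rot0 at col 0 lands with bottom-row=0; cleared 0 line(s) (total 0); column heights now [1 2 2 0 0], max=2
Drop 2: J rot0 at col 2 lands with bottom-row=2; cleared 0 line(s) (total 0); column heights now [1 2 4 3 3], max=4
Drop 3: S rot0 at col 2 lands with bottom-row=4; cleared 0 line(s) (total 0); column heights now [1 2 5 6 6], max=6
Drop 4: J rot1 at col 0 lands with bottom-row=1; cleared 0 line(s) (total 0); column heights now [4 4 5 6 6], max=6

Answer: .....
.....
.....
.....
.....
.....
...##
..##.
###..
#.###
###..
##...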